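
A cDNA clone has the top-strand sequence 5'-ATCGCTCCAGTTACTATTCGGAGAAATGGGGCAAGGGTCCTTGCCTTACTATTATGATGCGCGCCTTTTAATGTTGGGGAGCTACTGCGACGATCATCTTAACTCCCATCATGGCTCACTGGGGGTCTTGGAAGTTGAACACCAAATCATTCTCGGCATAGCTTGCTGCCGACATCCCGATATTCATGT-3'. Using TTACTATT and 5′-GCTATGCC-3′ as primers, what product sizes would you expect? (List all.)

The forward primer TTACTATT matches the top strand at positions 11–18, 46–53.
The reverse primer's reverse complement is GGCATAGC, matching at positions 155–162.
Each forward site pairs with the reverse site to give a product ending at position 162: sizes 152, 117 bp.

152 bp, 117 bp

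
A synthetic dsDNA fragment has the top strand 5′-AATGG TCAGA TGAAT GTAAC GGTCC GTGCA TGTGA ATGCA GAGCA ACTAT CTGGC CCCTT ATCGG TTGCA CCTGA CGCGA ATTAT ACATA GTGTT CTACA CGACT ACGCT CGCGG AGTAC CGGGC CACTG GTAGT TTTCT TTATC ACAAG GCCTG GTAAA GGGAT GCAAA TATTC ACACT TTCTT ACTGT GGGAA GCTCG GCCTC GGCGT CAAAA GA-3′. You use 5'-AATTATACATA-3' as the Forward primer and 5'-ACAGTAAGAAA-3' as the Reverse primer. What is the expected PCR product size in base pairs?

Scanning the template, AATTATACATA occurs at positions 80–90; this primer anneals to the bottom strand there with its 3' end pointing downstream.
The reverse primer's reverse complement is TTTCTTACTGT, which matches the template at positions 180–190.
Product length = (reverse-primer end) − (forward-primer start) + 1 = 190 − 80 + 1 = 111 bp.

111 bp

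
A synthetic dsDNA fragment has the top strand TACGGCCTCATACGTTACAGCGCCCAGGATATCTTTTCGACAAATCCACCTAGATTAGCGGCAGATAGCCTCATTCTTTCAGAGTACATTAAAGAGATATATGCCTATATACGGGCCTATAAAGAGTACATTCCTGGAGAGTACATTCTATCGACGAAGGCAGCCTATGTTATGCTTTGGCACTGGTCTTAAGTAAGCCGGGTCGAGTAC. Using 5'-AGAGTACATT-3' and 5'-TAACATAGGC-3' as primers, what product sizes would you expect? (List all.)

The forward primer AGAGTACATT matches the top strand at positions 81–90, 123–132, 138–147.
The reverse primer's reverse complement is GCCTATGTTA, matching at positions 163–172.
Each forward site pairs with the reverse site to give a product ending at position 172: sizes 92, 50, 35 bp.

92 bp, 50 bp, 35 bp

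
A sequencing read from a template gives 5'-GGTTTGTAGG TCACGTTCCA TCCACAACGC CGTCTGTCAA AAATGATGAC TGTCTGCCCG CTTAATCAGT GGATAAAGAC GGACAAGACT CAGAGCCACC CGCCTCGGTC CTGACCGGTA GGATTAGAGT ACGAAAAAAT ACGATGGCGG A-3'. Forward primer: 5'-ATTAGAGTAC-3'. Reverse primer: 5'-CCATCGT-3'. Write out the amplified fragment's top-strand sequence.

5'-ATTAGAGTACGAAAAAATACGATGG-3'

The forward primer matches the template at positions 123–132.
Taking the reverse complement of CCATCGT gives ACGATGG, found at positions 141–147 on the template; the primer anneals here to the top strand with its 3' end pointing upstream.
The product is the template from position 123 through 147 (25 bp).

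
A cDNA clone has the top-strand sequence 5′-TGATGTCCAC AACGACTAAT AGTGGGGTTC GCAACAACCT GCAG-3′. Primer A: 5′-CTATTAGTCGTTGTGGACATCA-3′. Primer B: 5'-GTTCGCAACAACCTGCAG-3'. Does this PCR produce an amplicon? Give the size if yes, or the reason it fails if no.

No product — the primers' 3' ends point away from each other.

Primer A (CTATTAGTCGTTGTGGACATCA) has reverse complement TGATGTCCACAACGACTAATAG, which matches the top strand at positions 1–22; primer A anneals to the top strand there with its 3' end pointing upstream toward position 1.
Primer B (GTTCGCAACAACCTGCAG) matches the top strand directly at positions 27–44; it anneals to the bottom strand with its 3' end pointing downstream toward position 44.
The 3' ends diverge (primer A extends toward position 1, primer B toward position 44), so the primers never converge on a shared product.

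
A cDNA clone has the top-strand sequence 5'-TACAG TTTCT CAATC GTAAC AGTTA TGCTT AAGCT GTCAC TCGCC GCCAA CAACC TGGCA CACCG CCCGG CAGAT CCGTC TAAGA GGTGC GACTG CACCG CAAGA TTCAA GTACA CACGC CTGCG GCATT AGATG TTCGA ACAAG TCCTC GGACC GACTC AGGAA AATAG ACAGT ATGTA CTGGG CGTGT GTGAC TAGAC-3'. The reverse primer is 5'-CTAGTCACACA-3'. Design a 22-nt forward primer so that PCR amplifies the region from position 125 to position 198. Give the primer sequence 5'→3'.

The reverse primer's reverse complement TGTGTGACTAG matches the template at positions 188–198; the product starts at position 125.
The forward primer is identical to the top strand over positions 125–146: GGCATTAGATGTTCGAACAAGT.

5'-GGCATTAGATGTTCGAACAAGT-3'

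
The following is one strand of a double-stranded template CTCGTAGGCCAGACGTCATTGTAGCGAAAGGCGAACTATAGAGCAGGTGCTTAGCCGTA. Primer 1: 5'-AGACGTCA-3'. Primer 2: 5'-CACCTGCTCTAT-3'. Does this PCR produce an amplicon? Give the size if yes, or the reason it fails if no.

Primer 1 (AGACGTCA) matches the top strand at positions 11–18; it acts as a forward primer.
Primer 2's reverse complement is ATAGAGCAGGTG, matching the top strand at positions 38–49; it acts as a reverse primer.
The 3' ends face each other across positions 11–49, giving a 39 bp product.

Yes — a 39 bp product.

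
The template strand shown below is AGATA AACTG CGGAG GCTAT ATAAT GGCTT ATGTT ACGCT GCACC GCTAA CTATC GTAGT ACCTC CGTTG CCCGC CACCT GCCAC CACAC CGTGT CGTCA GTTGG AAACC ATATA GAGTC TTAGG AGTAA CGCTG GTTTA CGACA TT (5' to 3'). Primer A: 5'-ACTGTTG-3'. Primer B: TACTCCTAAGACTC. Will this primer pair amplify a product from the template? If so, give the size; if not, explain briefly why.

Primer A (ACTGTTG) does not match the top strand, and its reverse complement CAACAGT does not match either.
With no annealing site for primer A, no amplification occurs.

No product — primer A has no binding site in the template.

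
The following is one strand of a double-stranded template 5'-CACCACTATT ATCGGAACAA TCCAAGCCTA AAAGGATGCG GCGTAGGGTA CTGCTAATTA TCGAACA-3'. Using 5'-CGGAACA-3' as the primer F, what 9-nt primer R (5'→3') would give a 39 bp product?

The forward primer binds at positions 13–19, so a 39 bp product ends at position 13 + 39 − 1 = 51.
The reverse primer anneals to the top strand over positions 43–51, i.e. to GTAGGGTAC.
Its sequence written 5'→3' is the reverse complement: GTACCCTAC.

5'-GTACCCTAC-3'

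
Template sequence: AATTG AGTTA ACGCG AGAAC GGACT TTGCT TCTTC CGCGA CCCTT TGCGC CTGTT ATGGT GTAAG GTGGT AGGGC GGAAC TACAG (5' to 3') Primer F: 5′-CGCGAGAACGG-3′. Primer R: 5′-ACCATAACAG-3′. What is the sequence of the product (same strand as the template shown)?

5'-CGCGAGAACGGACTTTGCTTCTTCCGCGACCCTTTGCGCCTGTTATGGT-3'

The forward primer matches the template at positions 12–22.
Reverse complement of the reverse primer: CTGTTATGGT. This occurs on the top strand at positions 51–60.
The product is the template from position 12 through 60 (49 bp).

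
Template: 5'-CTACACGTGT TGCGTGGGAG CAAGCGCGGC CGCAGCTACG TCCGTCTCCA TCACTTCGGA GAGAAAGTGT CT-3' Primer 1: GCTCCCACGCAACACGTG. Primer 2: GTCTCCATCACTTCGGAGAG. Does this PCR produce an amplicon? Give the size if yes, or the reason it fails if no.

No product — the primers' 3' ends point away from each other.

Primer 1 (GCTCCCACGCAACACGTG) has reverse complement CACGTGTTGCGTGGGAGC, which matches the top strand at positions 4–21; primer 1 anneals to the top strand there with its 3' end pointing upstream toward position 4.
Primer 2 (GTCTCCATCACTTCGGAGAG) matches the top strand directly at positions 44–63; it anneals to the bottom strand with its 3' end pointing downstream toward position 63.
The 3' ends diverge (primer 1 extends toward position 1, primer 2 toward position 72), so the primers never converge on a shared product.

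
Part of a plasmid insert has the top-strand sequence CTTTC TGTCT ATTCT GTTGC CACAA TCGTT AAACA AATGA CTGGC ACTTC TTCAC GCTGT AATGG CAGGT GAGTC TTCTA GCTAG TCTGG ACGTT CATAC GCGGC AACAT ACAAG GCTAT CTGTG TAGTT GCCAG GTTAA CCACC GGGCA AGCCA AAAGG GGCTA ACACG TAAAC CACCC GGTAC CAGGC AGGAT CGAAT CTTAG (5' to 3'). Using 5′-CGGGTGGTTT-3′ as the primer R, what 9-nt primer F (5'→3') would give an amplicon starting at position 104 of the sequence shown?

5'-GCAACATAC-3'

The reverse primer's reverse complement AAACCACCCG matches the template at positions 172–181; the product starts at position 104.
The forward primer is identical to the top strand over positions 104–112: GCAACATAC.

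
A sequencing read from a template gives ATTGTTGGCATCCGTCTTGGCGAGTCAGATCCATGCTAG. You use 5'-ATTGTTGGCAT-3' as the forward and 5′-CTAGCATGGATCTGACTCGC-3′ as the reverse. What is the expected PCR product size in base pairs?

Scanning the template, ATTGTTGGCAT occurs at positions 1–11; this primer anneals to the bottom strand there with its 3' end pointing downstream.
Reverse complement of the reverse primer: GCGAGTCAGATCCATGCTAG. This occurs on the top strand at positions 20–39.
The product runs from position 1 to position 39, so its length is 39 − 1 + 1 = 39 bp.

39 bp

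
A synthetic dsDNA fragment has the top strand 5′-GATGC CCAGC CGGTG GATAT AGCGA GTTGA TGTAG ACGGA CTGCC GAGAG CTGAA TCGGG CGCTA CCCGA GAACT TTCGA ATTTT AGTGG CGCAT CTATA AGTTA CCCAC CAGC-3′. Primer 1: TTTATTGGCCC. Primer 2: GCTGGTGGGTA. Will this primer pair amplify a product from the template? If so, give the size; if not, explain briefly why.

No product — primer 1 has no binding site in the template.

Primer 1 (TTTATTGGCCC) does not match the top strand, and its reverse complement GGGCCAATAAA does not match either.
With no annealing site for primer 1, no amplification occurs.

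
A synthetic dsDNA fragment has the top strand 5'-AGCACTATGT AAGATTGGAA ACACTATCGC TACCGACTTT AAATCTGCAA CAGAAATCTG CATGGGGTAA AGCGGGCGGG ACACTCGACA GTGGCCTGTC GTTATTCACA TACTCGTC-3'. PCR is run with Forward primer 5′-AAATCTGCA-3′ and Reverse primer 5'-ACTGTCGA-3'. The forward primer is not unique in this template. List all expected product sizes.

52 bp, 39 bp

The forward primer AAATCTGCA matches the top strand at positions 41–49, 54–62.
The reverse primer's reverse complement is TCGACAGT, matching at positions 85–92.
Each forward site pairs with the reverse site to give a product ending at position 92: sizes 52, 39 bp.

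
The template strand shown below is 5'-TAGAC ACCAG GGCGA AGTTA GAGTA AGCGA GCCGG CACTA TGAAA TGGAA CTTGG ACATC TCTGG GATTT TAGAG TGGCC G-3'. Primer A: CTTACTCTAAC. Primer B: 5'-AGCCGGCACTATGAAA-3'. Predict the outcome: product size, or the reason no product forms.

No product — the primers' 3' ends point away from each other.

Primer A (CTTACTCTAAC) has reverse complement GTTAGAGTAAG, which matches the top strand at positions 17–27; primer A anneals to the top strand there with its 3' end pointing upstream toward position 17.
Primer B (AGCCGGCACTATGAAA) matches the top strand directly at positions 30–45; it anneals to the bottom strand with its 3' end pointing downstream toward position 45.
The 3' ends diverge (primer A extends toward position 1, primer B toward position 81), so the primers never converge on a shared product.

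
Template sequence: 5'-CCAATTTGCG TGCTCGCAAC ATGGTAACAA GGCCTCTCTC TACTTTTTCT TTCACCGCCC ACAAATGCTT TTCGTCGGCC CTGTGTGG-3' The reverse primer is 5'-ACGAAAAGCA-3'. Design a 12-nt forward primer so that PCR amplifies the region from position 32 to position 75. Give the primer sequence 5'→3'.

The reverse primer's reverse complement TGCTTTTCGT matches the template at positions 66–75; the product starts at position 32.
The forward primer is identical to the top strand over positions 32–43: GCCTCTCTCTAC.

5'-GCCTCTCTCTAC-3'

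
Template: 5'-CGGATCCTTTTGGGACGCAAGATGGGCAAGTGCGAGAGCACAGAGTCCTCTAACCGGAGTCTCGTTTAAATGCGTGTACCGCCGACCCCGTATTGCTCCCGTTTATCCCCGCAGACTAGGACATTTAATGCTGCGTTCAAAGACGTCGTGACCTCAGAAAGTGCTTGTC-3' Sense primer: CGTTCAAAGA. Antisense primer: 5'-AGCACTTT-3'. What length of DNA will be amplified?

Scanning the template, CGTTCAAAGA occurs at positions 134–143; this primer anneals to the bottom strand there with its 3' end pointing downstream.
The reverse primer's reverse complement is AAAGTGCT, which matches the template at positions 158–165.
Amplicon spans positions 134–165: 32 bp.

32 bp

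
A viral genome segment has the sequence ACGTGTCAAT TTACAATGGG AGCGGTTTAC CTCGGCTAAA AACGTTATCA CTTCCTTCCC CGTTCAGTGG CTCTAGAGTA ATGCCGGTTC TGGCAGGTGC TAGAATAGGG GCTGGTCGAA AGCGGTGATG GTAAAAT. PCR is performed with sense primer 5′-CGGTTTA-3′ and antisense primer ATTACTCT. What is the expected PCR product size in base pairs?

Scanning the template, CGGTTTA occurs at positions 23–29; this primer anneals to the bottom strand there with its 3' end pointing downstream.
Reverse complement of the reverse primer: AGAGTAAT. This occurs on the top strand at positions 75–82.
Product length = (reverse-primer end) − (forward-primer start) + 1 = 82 − 23 + 1 = 60 bp.

60 bp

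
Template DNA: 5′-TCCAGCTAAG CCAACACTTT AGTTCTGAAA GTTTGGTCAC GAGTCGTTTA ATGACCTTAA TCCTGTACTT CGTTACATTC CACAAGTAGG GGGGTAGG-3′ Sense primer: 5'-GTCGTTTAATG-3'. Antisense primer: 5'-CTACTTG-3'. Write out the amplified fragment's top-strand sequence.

Forward primer GTCGTTTAATG is found on the top strand at positions 43–53.
The reverse primer's reverse complement is CAAGTAG, which matches the template at positions 83–89.
The product is the template from position 43 through 89 (47 bp).

5'-GTCGTTTAATGACCTTAATCCTGTACTTCGTTACATTCCACAAGTAG-3'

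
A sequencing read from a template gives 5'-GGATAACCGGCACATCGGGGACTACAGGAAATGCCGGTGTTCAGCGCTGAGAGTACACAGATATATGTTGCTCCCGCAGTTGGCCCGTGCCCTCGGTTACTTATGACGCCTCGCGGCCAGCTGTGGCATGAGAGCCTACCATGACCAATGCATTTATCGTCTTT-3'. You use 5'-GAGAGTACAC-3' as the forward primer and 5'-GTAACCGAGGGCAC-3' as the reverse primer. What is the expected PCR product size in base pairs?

52 bp

Scanning the template, GAGAGTACAC occurs at positions 49–58; this primer anneals to the bottom strand there with its 3' end pointing downstream.
Taking the reverse complement of GTAACCGAGGGCAC gives GTGCCCTCGGTTAC, found at positions 87–100 on the template; the primer anneals here to the top strand with its 3' end pointing upstream.
The product runs from position 49 to position 100, so its length is 100 − 49 + 1 = 52 bp.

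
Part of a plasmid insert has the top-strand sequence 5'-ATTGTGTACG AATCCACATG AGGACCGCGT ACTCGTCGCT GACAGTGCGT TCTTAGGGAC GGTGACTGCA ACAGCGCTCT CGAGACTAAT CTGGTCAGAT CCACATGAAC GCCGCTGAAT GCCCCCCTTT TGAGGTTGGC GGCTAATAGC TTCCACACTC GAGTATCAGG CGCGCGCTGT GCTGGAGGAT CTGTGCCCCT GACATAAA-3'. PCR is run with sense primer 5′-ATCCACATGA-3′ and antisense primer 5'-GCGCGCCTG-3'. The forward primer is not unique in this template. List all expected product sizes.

The forward primer ATCCACATGA matches the top strand at positions 12–21, 99–108.
The reverse primer's reverse complement is CAGGCGCGC, matching at positions 167–175.
Each forward site pairs with the reverse site to give a product ending at position 175: sizes 164, 77 bp.

164 bp, 77 bp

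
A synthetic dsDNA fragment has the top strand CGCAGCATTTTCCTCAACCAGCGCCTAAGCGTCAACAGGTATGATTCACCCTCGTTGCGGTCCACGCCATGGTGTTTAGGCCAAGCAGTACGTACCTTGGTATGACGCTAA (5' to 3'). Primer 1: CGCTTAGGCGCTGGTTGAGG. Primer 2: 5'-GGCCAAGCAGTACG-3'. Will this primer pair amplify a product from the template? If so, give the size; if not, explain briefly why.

Primer 1 (CGCTTAGGCGCTGGTTGAGG) has reverse complement CCTCAACCAGCGCCTAAGCG, which matches the top strand at positions 12–31; primer 1 anneals to the top strand there with its 3' end pointing upstream toward position 12.
Primer 2 (GGCCAAGCAGTACG) matches the top strand directly at positions 79–92; it anneals to the bottom strand with its 3' end pointing downstream toward position 92.
The 3' ends diverge (primer 1 extends toward position 1, primer 2 toward position 111), so the primers never converge on a shared product.

No product — the primers' 3' ends point away from each other.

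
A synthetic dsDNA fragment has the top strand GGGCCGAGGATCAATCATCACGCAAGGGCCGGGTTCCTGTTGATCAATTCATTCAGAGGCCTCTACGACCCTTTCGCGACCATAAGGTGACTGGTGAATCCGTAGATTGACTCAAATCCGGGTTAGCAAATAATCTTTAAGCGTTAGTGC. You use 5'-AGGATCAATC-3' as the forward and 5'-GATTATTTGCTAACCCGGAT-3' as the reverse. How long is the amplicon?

Scanning the template, AGGATCAATC occurs at positions 7–16; this primer anneals to the bottom strand there with its 3' end pointing downstream.
Taking the reverse complement of GATTATTTGCTAACCCGGAT gives ATCCGGGTTAGCAAATAATC, found at positions 116–135 on the template; the primer anneals here to the top strand with its 3' end pointing upstream.
Product length = (reverse-primer end) − (forward-primer start) + 1 = 135 − 7 + 1 = 129 bp.

129 bp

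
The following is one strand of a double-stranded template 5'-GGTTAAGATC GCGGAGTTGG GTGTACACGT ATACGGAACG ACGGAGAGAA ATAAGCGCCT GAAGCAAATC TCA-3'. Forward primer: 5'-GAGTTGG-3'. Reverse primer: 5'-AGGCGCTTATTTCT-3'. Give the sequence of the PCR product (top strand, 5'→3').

Scanning the template, GAGTTGG occurs at positions 14–20; this primer anneals to the bottom strand there with its 3' end pointing downstream.
Reverse complement of the reverse primer: AGAAATAAGCGCCT. This occurs on the top strand at positions 47–60.
The product is the template from position 14 through 60 (47 bp).

5'-GAGTTGGGTGTACACGTATACGGAACGACGGAGAGAAATAAGCGCCT-3'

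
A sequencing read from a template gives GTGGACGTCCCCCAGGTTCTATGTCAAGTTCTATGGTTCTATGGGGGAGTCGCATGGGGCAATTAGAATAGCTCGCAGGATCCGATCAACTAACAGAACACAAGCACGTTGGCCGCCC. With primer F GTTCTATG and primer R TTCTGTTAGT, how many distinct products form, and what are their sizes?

Three products: 83 bp, 71 bp, 63 bp

The forward primer GTTCTATG matches the top strand at positions 16–23, 28–35, 36–43.
The reverse primer's reverse complement is ACTAACAGAA, matching at positions 89–98.
Each forward site pairs with the reverse site to give a product ending at position 98: sizes 83, 71, 63 bp.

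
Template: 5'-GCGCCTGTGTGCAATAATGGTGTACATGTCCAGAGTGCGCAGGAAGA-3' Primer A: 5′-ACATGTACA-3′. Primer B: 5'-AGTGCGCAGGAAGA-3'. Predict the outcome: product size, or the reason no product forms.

Primer A (ACATGTACA) has reverse complement TGTACATGT, which matches the top strand at positions 21–29; primer A anneals to the top strand there with its 3' end pointing upstream toward position 21.
Primer B (AGTGCGCAGGAAGA) matches the top strand directly at positions 34–47; it anneals to the bottom strand with its 3' end pointing downstream toward position 47.
The 3' ends diverge (primer A extends toward position 1, primer B toward position 47), so the primers never converge on a shared product.

No product — the primers' 3' ends point away from each other.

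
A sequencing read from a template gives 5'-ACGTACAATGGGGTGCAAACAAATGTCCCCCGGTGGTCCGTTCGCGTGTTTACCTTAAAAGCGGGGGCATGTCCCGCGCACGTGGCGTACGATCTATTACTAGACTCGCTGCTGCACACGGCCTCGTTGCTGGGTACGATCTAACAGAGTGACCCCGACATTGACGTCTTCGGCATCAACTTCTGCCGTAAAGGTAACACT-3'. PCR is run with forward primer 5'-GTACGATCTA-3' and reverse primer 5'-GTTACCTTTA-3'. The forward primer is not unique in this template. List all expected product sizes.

The forward primer GTACGATCTA matches the top strand at positions 87–96, 134–143.
The reverse primer's reverse complement is TAAAGGTAAC, matching at positions 189–198.
Each forward site pairs with the reverse site to give a product ending at position 198: sizes 112, 65 bp.

112 bp, 65 bp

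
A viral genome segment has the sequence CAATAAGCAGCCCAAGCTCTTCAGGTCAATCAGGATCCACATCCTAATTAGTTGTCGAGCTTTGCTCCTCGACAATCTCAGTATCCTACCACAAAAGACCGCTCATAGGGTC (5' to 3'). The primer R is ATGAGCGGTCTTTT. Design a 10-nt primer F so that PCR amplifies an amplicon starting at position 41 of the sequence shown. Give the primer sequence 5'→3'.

5'-ATCCTAATTA-3'

The reverse primer's reverse complement AAAAGACCGCTCAT matches the template at positions 93–106; the product starts at position 41.
The forward primer is identical to the top strand over positions 41–50: ATCCTAATTA.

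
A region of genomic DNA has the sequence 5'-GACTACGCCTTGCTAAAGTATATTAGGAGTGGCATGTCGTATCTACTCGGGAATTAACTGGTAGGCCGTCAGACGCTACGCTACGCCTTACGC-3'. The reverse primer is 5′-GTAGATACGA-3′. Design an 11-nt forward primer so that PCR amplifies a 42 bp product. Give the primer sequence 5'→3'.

The reverse primer's reverse complement TCGTATCTAC matches the template at positions 37–46, so the product ends at position 46.
A 42 bp product then starts at position 46 − 42 + 1 = 5.
The forward primer is identical to the top strand there: ACGCCTTGCTA.

5'-ACGCCTTGCTA-3'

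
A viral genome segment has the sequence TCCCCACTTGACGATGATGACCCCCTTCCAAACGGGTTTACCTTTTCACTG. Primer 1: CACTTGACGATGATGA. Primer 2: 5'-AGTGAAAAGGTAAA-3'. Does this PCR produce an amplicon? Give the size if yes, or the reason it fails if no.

Primer 1 (CACTTGACGATGATGA) matches the top strand at positions 5–20; it acts as a forward primer.
Primer 2's reverse complement is TTTACCTTTTCACT, matching the top strand at positions 37–50; it acts as a reverse primer.
The 3' ends face each other across positions 5–50, giving a 46 bp product.

Yes — a 46 bp product.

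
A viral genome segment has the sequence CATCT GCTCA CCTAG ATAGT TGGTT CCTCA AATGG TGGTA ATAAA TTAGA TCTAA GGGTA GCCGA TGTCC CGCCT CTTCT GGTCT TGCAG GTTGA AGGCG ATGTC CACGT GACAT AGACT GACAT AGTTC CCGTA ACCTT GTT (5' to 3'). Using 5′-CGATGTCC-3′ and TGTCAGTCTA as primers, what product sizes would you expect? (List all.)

62 bp, 26 bp

The forward primer CGATGTCC matches the top strand at positions 63–70, 99–106.
The reverse primer's reverse complement is TAGACTGACA, matching at positions 115–124.
Each forward site pairs with the reverse site to give a product ending at position 124: sizes 62, 26 bp.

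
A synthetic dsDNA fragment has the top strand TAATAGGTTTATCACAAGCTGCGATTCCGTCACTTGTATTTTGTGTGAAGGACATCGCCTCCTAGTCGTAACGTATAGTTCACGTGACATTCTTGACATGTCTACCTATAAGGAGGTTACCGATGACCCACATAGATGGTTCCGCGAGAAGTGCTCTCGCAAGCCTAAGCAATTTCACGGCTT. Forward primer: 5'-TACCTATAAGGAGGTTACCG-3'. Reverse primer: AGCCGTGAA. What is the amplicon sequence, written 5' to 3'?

The forward primer matches the template at positions 103–122.
Taking the reverse complement of AGCCGTGAA gives TTCACGGCT, found at positions 174–182 on the template; the primer anneals here to the top strand with its 3' end pointing upstream.
The product is the template from position 103 through 182 (80 bp).

5'-TACCTATAAGGAGGTTACCGATGACCCACATAGATGGTTCCGCGAGAAGTGCTCTCGCAAGCCTAAGCAATTTCACGGCT-3'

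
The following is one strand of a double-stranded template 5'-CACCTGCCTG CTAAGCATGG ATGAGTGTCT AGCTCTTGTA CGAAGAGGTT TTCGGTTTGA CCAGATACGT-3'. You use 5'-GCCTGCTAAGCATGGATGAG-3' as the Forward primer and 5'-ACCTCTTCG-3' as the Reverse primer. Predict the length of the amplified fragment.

44 bp

Forward primer GCCTGCTAAGCATGGATGAG is found on the top strand at positions 6–25.
Taking the reverse complement of ACCTCTTCG gives CGAAGAGGT, found at positions 41–49 on the template; the primer anneals here to the top strand with its 3' end pointing upstream.
Product length = (reverse-primer end) − (forward-primer start) + 1 = 49 − 6 + 1 = 44 bp.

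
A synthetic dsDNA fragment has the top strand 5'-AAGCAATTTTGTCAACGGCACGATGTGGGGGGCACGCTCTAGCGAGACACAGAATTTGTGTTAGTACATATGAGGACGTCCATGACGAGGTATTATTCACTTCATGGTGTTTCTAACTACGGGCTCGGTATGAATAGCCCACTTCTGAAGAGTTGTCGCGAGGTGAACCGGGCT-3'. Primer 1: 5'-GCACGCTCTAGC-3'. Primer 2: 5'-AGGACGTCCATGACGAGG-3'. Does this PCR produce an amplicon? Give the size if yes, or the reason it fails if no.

No product — both primers anneal to the same strand and extend in the same direction.

Primer 1 (GCACGCTCTAGC) matches the top strand at positions 32–43 (3' end points downstream).
Primer 2 (AGGACGTCCATGACGAGG) also matches the top strand directly, at positions 73–90 — its reverse complement CCTCGTCATGGACGTCCT is not present.
Both primers anneal to the bottom strand with 3' ends pointing the same way, so neither can prime synthesis back toward the other.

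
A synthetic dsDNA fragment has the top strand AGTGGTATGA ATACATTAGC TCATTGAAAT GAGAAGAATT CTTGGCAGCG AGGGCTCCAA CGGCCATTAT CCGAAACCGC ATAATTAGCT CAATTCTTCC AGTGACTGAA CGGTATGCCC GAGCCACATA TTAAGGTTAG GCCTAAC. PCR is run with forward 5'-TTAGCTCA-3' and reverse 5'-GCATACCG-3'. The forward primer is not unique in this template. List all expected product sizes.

103 bp, 34 bp

The forward primer TTAGCTCA matches the top strand at positions 16–23, 85–92.
The reverse primer's reverse complement is CGGTATGC, matching at positions 111–118.
Each forward site pairs with the reverse site to give a product ending at position 118: sizes 103, 34 bp.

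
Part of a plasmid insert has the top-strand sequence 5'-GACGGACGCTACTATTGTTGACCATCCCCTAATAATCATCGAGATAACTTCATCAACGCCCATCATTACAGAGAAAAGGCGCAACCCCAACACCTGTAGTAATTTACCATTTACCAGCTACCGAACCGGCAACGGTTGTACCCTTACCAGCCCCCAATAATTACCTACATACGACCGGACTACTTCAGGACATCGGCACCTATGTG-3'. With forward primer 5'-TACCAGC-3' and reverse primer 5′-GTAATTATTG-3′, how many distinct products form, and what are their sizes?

The forward primer TACCAGC matches the top strand at positions 112–118, 145–151.
The reverse primer's reverse complement is CAATAATTAC, matching at positions 155–164.
Each forward site pairs with the reverse site to give a product ending at position 164: sizes 53, 20 bp.

Two products: 53 bp, 20 bp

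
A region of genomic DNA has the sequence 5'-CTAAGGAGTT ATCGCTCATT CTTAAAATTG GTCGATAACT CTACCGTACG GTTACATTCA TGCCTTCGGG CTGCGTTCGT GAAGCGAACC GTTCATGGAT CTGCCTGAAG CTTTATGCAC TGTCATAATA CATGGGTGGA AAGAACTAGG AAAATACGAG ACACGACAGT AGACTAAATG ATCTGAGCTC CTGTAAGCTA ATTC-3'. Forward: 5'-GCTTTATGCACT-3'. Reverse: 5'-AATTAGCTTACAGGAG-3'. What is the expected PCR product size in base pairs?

94 bp

Forward primer GCTTTATGCACT is found on the top strand at positions 110–121.
Taking the reverse complement of AATTAGCTTACAGGAG gives CTCCTGTAAGCTAATT, found at positions 188–203 on the template; the primer anneals here to the top strand with its 3' end pointing upstream.
Product length = (reverse-primer end) − (forward-primer start) + 1 = 203 − 110 + 1 = 94 bp.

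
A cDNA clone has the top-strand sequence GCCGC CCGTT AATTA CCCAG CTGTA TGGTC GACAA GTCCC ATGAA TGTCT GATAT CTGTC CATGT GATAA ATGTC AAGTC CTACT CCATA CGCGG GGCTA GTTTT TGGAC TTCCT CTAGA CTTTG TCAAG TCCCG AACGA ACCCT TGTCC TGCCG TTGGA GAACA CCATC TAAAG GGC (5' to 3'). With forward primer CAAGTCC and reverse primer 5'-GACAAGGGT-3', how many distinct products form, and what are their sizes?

The forward primer CAAGTCC matches the top strand at positions 33–39, 75–81, 127–133.
The reverse primer's reverse complement is ACCCTTGTC, matching at positions 141–149.
Each forward site pairs with the reverse site to give a product ending at position 149: sizes 117, 75, 23 bp.

Three products: 117 bp, 75 bp, 23 bp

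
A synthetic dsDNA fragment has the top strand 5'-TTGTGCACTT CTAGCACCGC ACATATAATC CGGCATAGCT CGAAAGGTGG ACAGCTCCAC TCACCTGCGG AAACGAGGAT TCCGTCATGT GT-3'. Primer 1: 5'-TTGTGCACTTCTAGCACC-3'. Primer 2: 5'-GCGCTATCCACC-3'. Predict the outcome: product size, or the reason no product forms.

Primer 2 (GCGCTATCCACC) does not match the top strand, and its reverse complement GGTGGATAGCGC does not match either.
With no annealing site for primer 2, no amplification occurs.

No product — primer 2 has no binding site in the template.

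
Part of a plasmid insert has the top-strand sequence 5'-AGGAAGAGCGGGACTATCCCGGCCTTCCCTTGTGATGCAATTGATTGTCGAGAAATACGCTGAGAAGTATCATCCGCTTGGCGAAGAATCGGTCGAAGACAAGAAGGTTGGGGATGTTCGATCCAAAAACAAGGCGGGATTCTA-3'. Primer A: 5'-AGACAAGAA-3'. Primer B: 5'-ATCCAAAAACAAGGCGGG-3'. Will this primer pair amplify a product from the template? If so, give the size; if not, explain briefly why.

Primer A (AGACAAGAA) matches the top strand at positions 97–105 (3' end points downstream).
Primer B (ATCCAAAAACAAGGCGGG) also matches the top strand directly, at positions 121–138 — its reverse complement CCCGCCTTGTTTTTGGAT is not present.
Both primers anneal to the bottom strand with 3' ends pointing the same way, so neither can prime synthesis back toward the other.

No product — both primers anneal to the same strand and extend in the same direction.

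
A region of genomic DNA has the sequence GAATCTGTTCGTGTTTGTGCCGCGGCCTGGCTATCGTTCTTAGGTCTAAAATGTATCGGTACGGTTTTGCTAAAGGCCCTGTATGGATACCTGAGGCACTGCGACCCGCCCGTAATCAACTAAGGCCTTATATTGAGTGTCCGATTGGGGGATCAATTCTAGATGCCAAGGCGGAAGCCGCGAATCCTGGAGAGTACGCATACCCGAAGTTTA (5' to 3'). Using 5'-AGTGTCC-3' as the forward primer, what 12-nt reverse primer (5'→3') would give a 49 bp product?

5'-TTCGCGGCTTCC-3'

The forward primer binds at positions 136–142, so a 49 bp product ends at position 136 + 49 − 1 = 184.
The reverse primer anneals to the top strand over positions 173–184, i.e. to GGAAGCCGCGAA.
Its sequence written 5'→3' is the reverse complement: TTCGCGGCTTCC.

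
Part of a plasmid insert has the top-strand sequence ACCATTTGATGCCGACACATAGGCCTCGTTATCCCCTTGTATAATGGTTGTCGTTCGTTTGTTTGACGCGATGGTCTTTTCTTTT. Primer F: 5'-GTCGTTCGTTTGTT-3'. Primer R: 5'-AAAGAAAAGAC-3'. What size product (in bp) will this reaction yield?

35 bp

Forward primer GTCGTTCGTTTGTT is found on the top strand at positions 50–63.
Reverse complement of the reverse primer: GTCTTTTCTTT. This occurs on the top strand at positions 74–84.
Amplicon spans positions 50–84: 35 bp.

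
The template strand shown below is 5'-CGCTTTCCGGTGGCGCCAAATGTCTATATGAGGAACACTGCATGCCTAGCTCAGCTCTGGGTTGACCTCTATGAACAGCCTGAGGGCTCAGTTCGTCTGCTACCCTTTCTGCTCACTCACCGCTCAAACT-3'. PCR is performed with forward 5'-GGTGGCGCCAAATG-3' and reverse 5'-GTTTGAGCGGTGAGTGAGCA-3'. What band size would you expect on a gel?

Scanning the template, GGTGGCGCCAAATG occurs at positions 9–22; this primer anneals to the bottom strand there with its 3' end pointing downstream.
Taking the reverse complement of GTTTGAGCGGTGAGTGAGCA gives TGCTCACTCACCGCTCAAAC, found at positions 110–129 on the template; the primer anneals here to the top strand with its 3' end pointing upstream.
Amplicon spans positions 9–129: 121 bp.

121 bp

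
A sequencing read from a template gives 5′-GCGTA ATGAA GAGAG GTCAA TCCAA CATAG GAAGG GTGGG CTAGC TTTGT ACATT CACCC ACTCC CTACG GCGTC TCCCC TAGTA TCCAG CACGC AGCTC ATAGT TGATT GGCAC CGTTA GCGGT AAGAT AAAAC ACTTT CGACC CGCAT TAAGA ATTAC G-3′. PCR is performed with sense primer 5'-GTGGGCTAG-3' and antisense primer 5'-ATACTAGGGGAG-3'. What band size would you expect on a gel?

51 bp

The forward primer matches the template at positions 36–44.
Taking the reverse complement of ATACTAGGGGAG gives CTCCCCTAGTAT, found at positions 75–86 on the template; the primer anneals here to the top strand with its 3' end pointing upstream.
Product length = (reverse-primer end) − (forward-primer start) + 1 = 86 − 36 + 1 = 51 bp.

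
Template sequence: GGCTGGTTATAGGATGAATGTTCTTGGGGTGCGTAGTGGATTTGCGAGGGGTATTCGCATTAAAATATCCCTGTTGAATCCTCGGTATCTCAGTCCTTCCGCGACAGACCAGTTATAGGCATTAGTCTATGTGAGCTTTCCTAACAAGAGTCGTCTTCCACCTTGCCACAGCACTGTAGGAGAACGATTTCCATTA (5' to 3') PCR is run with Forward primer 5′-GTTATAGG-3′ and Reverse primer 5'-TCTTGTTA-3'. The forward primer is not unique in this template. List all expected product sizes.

The forward primer GTTATAGG matches the top strand at positions 6–13, 112–119.
The reverse primer's reverse complement is TAACAAGA, matching at positions 142–149.
Each forward site pairs with the reverse site to give a product ending at position 149: sizes 144, 38 bp.

144 bp, 38 bp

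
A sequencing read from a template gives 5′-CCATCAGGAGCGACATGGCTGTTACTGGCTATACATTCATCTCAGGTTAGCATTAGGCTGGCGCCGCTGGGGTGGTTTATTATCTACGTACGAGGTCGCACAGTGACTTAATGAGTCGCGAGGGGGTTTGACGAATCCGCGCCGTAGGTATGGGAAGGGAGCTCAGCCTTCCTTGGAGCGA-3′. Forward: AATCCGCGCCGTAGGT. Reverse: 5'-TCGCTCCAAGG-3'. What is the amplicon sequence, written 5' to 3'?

Scanning the template, AATCCGCGCCGTAGGT occurs at positions 134–149; this primer anneals to the bottom strand there with its 3' end pointing downstream.
Taking the reverse complement of TCGCTCCAAGG gives CCTTGGAGCGA, found at positions 171–181 on the template; the primer anneals here to the top strand with its 3' end pointing upstream.
The product is the template from position 134 through 181 (48 bp).

5'-AATCCGCGCCGTAGGTATGGGAAGGGAGCTCAGCCTTCCTTGGAGCGA-3'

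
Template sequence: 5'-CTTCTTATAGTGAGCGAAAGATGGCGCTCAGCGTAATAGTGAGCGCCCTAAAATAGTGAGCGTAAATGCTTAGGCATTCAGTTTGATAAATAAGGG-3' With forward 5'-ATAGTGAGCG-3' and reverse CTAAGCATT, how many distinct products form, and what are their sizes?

Three products: 67 bp, 38 bp, 21 bp

The forward primer ATAGTGAGCG matches the top strand at positions 7–16, 36–45, 53–62.
The reverse primer's reverse complement is AATGCTTAG, matching at positions 65–73.
Each forward site pairs with the reverse site to give a product ending at position 73: sizes 67, 38, 21 bp.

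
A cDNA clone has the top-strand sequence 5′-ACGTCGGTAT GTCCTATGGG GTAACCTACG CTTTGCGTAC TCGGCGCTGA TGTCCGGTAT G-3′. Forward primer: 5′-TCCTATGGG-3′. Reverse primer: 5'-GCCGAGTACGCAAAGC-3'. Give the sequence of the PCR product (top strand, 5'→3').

5'-TCCTATGGGGTAACCTACGCTTTGCGTACTCGGC-3'

Forward primer TCCTATGGG is found on the top strand at positions 12–20.
Taking the reverse complement of GCCGAGTACGCAAAGC gives GCTTTGCGTACTCGGC, found at positions 30–45 on the template; the primer anneals here to the top strand with its 3' end pointing upstream.
The product is the template from position 12 through 45 (34 bp).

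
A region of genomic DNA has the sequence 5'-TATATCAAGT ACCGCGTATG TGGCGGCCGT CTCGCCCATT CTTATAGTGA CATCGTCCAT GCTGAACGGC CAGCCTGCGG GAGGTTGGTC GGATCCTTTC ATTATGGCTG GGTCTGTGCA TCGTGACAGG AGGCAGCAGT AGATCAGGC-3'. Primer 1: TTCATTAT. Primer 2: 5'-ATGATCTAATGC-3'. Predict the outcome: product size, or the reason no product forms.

Primer 2 (ATGATCTAATGC) does not match the top strand, and its reverse complement GCATTAGATCAT does not match either.
With no annealing site for primer 2, no amplification occurs.

No product — primer 2 has no binding site in the template.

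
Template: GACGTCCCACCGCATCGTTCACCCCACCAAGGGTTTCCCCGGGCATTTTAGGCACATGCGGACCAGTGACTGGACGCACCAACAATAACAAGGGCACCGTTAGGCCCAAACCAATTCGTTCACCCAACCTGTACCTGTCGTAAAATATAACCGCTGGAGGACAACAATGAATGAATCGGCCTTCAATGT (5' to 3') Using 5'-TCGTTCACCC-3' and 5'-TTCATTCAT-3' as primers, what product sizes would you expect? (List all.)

161 bp, 60 bp

The forward primer TCGTTCACCC matches the top strand at positions 15–24, 116–125.
The reverse primer's reverse complement is ATGAATGAA, matching at positions 167–175.
Each forward site pairs with the reverse site to give a product ending at position 175: sizes 161, 60 bp.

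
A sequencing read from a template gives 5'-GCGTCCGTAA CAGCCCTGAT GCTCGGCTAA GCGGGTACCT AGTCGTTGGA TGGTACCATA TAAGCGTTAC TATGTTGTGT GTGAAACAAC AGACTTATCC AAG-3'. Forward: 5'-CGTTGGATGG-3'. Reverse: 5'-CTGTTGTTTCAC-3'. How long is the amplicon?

Scanning the template, CGTTGGATGG occurs at positions 44–53; this primer anneals to the bottom strand there with its 3' end pointing downstream.
The reverse primer's reverse complement is GTGAAACAACAG, which matches the template at positions 81–92.
The product runs from position 44 to position 92, so its length is 92 − 44 + 1 = 49 bp.

49 bp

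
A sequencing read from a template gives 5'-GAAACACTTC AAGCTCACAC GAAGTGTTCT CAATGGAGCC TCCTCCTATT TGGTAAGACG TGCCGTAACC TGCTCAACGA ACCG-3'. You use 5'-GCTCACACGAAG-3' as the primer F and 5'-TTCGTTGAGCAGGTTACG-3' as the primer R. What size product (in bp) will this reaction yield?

69 bp

Forward primer GCTCACACGAAG is found on the top strand at positions 13–24.
The reverse primer's reverse complement is CGTAACCTGCTCAACGAA, which matches the template at positions 64–81.
Product length = (reverse-primer end) − (forward-primer start) + 1 = 81 − 13 + 1 = 69 bp.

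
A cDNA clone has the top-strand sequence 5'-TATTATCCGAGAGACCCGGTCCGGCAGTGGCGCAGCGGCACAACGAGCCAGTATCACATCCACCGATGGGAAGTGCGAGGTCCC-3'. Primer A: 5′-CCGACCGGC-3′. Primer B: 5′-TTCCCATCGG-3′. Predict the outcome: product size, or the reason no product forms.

No product — primer A has no binding site in the template.

Primer A (CCGACCGGC) does not match the top strand, and its reverse complement GCCGGTCGG does not match either.
With no annealing site for primer A, no amplification occurs.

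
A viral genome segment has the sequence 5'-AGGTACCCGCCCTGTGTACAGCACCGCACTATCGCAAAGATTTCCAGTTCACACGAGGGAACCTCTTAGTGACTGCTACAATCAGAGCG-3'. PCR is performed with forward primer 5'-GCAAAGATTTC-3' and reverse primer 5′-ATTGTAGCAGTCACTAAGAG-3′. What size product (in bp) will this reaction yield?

49 bp

Scanning the template, GCAAAGATTTC occurs at positions 34–44; this primer anneals to the bottom strand there with its 3' end pointing downstream.
The reverse primer's reverse complement is CTCTTAGTGACTGCTACAAT, which matches the template at positions 63–82.
The product runs from position 34 to position 82, so its length is 82 − 34 + 1 = 49 bp.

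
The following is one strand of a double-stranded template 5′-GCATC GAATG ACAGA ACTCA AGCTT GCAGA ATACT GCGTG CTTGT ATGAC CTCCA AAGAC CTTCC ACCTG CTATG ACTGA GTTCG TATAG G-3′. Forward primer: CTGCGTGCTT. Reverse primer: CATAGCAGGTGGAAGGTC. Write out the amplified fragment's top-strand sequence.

Scanning the template, CTGCGTGCTT occurs at positions 34–43; this primer anneals to the bottom strand there with its 3' end pointing downstream.
The reverse primer's reverse complement is GACCTTCCACCTGCTATG, which matches the template at positions 58–75.
The product is the template from position 34 through 75 (42 bp).

5'-CTGCGTGCTTGTATGACCTCCAAAGACCTTCCACCTGCTATG-3'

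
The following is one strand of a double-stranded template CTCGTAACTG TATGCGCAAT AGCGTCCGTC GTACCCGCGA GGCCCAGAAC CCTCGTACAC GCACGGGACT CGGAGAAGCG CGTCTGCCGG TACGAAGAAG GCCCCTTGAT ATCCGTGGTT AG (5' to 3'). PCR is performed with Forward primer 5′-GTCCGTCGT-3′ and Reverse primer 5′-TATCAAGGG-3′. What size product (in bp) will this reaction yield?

88 bp

The forward primer matches the template at positions 24–32.
Reverse complement of the reverse primer: CCCTTGATA. This occurs on the top strand at positions 103–111.
The product runs from position 24 to position 111, so its length is 111 − 24 + 1 = 88 bp.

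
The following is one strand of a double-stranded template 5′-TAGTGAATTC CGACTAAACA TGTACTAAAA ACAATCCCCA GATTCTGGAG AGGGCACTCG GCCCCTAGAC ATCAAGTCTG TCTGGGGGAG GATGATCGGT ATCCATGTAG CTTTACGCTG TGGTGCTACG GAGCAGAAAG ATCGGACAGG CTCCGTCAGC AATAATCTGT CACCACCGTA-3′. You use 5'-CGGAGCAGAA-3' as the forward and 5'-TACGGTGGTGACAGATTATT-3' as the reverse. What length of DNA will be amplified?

Forward primer CGGAGCAGAA is found on the top strand at positions 129–138.
Reverse complement of the reverse primer: AATAATCTGTCACCACCGTA. This occurs on the top strand at positions 161–180.
The product runs from position 129 to position 180, so its length is 180 − 129 + 1 = 52 bp.

52 bp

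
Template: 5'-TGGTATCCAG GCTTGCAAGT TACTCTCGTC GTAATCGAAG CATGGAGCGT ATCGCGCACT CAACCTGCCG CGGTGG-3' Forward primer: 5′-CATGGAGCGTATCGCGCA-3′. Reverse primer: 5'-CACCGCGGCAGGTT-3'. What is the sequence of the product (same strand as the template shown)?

5'-CATGGAGCGTATCGCGCACTCAACCTGCCGCGGTG-3'

Forward primer CATGGAGCGTATCGCGCA is found on the top strand at positions 41–58.
Taking the reverse complement of CACCGCGGCAGGTT gives AACCTGCCGCGGTG, found at positions 62–75 on the template; the primer anneals here to the top strand with its 3' end pointing upstream.
The product is the template from position 41 through 75 (35 bp).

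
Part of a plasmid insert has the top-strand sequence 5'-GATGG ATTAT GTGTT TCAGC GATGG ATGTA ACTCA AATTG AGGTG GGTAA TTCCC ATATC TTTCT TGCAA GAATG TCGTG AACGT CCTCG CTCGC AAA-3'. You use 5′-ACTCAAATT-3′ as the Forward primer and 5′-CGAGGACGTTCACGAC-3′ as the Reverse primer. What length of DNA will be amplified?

60 bp

Forward primer ACTCAAATT is found on the top strand at positions 31–39.
Taking the reverse complement of CGAGGACGTTCACGAC gives GTCGTGAACGTCCTCG, found at positions 75–90 on the template; the primer anneals here to the top strand with its 3' end pointing upstream.
The product runs from position 31 to position 90, so its length is 90 − 31 + 1 = 60 bp.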